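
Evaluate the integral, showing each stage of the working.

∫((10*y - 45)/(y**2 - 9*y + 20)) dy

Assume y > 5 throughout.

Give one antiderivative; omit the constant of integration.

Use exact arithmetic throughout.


Step 1. Decompose ∫((10*y - 45)/(y**2 - 9*y + 20)) dy by partial fractions, (10*y - 45)/(y**2 - 9*y + 20) = 5/(y - 4) + 5/(y - 5): now ∫(5/(y - 5)) dy + ∫(5/(y - 4)) dy.
Step 2. Evaluate the standard form [assuming y > 5]: now 5*log(y - 5) + ∫(5/(y - 4)) dy.
Step 3. Evaluate the standard form [assuming y > 4]: now 5*log(y - 5) + 5*log(y - 4).
Answer: 5*log(y - 5) + 5*log(y - 4).


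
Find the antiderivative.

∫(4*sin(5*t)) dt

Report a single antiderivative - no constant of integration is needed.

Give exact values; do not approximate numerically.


Answer: -4*cos(5*t)/5.


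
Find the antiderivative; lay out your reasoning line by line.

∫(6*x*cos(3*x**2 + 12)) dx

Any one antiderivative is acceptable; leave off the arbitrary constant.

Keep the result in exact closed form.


Step 1. Substitute u = x**2 + 4, turning ∫(6*x*cos(3*x**2 + 12)) dx into ∫(3*cos(3*u)) du: now ∫(3*cos(3*u)) du.
Step 2. Evaluate the standard form: now sin(3*u).
Step 3. Substitute back u = x**2 + 4: now sin(3*x**2 + 12).
Answer: sin(3*x**2 + 12).


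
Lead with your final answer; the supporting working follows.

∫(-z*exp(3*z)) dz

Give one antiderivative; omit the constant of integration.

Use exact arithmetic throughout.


The answer is -z*exp(3*z)/3 + exp(3*z)/9.
Step 1. Integrate ∫(-z*exp(3*z)) dz by parts with u = z, dv = (-exp(3*z)) dz, so v = -exp(3*z)/3: now -z*exp(3*z)/3 + ∫(exp(3*z)/3) dz.
Step 2. Evaluate the standard form: now -z*exp(3*z)/3 + exp(3*z)/9.
Answer: -z*exp(3*z)/3 + exp(3*z)/9.


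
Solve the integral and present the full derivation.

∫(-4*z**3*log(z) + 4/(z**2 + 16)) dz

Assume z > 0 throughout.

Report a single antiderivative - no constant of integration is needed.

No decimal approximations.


Step 1. Rewrite: now ∫(-4*z**3*log(z)) dz + ∫(4/(z**2 + 16)) dz.
Step 2. Integrate ∫(-4*z**3*log(z)) dz by parts with u = log(z), dv = (-4*z**3) dz, so v = -z**4 [assuming z > 0]: now -z**4*log(z) + ∫(z**3) dz + ∫(4/(z**2 + 16)) dz.
Step 3. Evaluate the standard form: now -z**4*log(z) + z**4/4 + ∫(4/(z**2 + 16)) dz.
Step 4. Evaluate the standard form: now -z**4*log(z) + z**4/4 + atan(z/4).
Answer: -z**4*log(z) + z**4/4 + atan(z/4).


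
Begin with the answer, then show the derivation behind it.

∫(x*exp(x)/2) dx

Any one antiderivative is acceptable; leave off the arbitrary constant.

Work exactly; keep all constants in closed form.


The answer is x*exp(x)/2 - exp(x)/2.
Step 1. Integrate ∫(x*exp(x)/2) dx by parts with u = x, dv = (exp(x)/2) dx, so v = exp(x)/2: now x*exp(x)/2 + ∫(-exp(x)/2) dx.
Step 2. Evaluate the standard form: now x*exp(x)/2 - exp(x)/2.
Answer: x*exp(x)/2 - exp(x)/2.


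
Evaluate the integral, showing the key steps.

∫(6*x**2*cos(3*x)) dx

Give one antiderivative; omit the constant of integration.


Step 1. Integrate ∫(6*x**2*cos(3*x)) dx by parts with u = x**2, dv = (6*cos(3*x)) dx, so v = 2*sin(3*x): now 2*x**2*sin(3*x) + ∫(-4*x*sin(3*x)) dx.
Step 2. Integrate ∫(-4*x*sin(3*x)) dx by parts with u = x, dv = (-4*sin(3*x)) dx, so v = 4*cos(3*x)/3: now 2*x**2*sin(3*x) + 4*x*cos(3*x)/3 + ∫(-4*cos(3*x)/3) dx.
Step 3. Evaluate the standard form: now 2*x**2*sin(3*x) + 4*x*cos(3*x)/3 - 4*sin(3*x)/9.
Answer: 2*x**2*sin(3*x) + 4*x*cos(3*x)/3 - 4*sin(3*x)/9.


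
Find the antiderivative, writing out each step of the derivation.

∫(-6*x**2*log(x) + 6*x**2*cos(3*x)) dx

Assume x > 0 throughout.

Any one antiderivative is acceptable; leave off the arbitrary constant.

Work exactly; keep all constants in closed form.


Step 1. Rewrite: now ∫(-6*x**2*log(x)) dx + ∫(6*x**2*cos(3*x)) dx.
Step 2. Integrate ∫(-6*x**2*log(x)) dx by parts with u = log(x), dv = (-6*x**2) dx, so v = -2*x**3 [assuming x > 0]: now -2*x**3*log(x) + ∫(2*x**2) dx + ∫(6*x**2*cos(3*x)) dx.
Step 3. Evaluate the standard form: now -2*x**3*log(x) + 2*x**3/3 + ∫(6*x**2*cos(3*x)) dx.
Step 4. Integrate ∫(6*x**2*cos(3*x)) dx by parts with u = x**2, dv = (6*cos(3*x)) dx, so v = 2*sin(3*x): now -2*x**3*log(x) + 2*x**3/3 + 2*x**2*sin(3*x) + ∫(-4*x*sin(3*x)) dx.
Step 5. Integrate ∫(-4*x*sin(3*x)) dx by parts with u = x, dv = (-4*sin(3*x)) dx, so v = 4*cos(3*x)/3: now -2*x**3*log(x) + 2*x**3/3 + 2*x**2*sin(3*x) + 4*x*cos(3*x)/3 + ∫(-4*cos(3*x)/3) dx.
Step 6. Evaluate the standard form: now -2*x**3*log(x) + 2*x**3/3 + 2*x**2*sin(3*x) + 4*x*cos(3*x)/3 - 4*sin(3*x)/9.
Answer: -2*x**3*log(x) + 2*x**3/3 + 2*x**2*sin(3*x) + 4*x*cos(3*x)/3 - 4*sin(3*x)/9.


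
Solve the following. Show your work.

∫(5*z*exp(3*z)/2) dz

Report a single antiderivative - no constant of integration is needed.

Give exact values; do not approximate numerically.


Step 1. Integrate ∫(5*z*exp(3*z)/2) dz by parts with u = z, dv = (5*exp(3*z)/2) dz, so v = 5*exp(3*z)/6: now 5*z*exp(3*z)/6 + ∫(-5*exp(3*z)/6) dz.
Step 2. Evaluate the standard form: now 5*z*exp(3*z)/6 - 5*exp(3*z)/18.
Answer: 5*z*exp(3*z)/6 - 5*exp(3*z)/18.


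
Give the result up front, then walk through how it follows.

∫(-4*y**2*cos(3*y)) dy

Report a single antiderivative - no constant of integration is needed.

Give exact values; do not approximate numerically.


The answer is -4*y**2*sin(3*y)/3 - 8*y*cos(3*y)/9 + 8*sin(3*y)/27.
Step 1. Integrate ∫(-4*y**2*cos(3*y)) dy by parts with u = y**2, dv = (-4*cos(3*y)) dy, so v = -4*sin(3*y)/3: now -4*y**2*sin(3*y)/3 + ∫(8*y*sin(3*y)/3) dy.
Step 2. Integrate ∫(8*y*sin(3*y)/3) dy by parts with u = y, dv = (8*sin(3*y)/3) dy, so v = -8*cos(3*y)/9: now -4*y**2*sin(3*y)/3 - 8*y*cos(3*y)/9 + ∫(8*cos(3*y)/9) dy.
Step 3. Evaluate the standard form: now -4*y**2*sin(3*y)/3 - 8*y*cos(3*y)/9 + 8*sin(3*y)/27.
Answer: -4*y**2*sin(3*y)/3 - 8*y*cos(3*y)/9 + 8*sin(3*y)/27.


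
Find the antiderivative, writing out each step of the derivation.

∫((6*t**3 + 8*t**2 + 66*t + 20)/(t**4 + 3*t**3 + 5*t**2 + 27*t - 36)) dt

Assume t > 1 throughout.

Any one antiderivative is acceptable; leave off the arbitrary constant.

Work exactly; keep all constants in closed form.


Step 1. Decompose ∫((6*t**3 + 8*t**2 + 66*t + 20)/(t**4 + 3*t**3 + 5*t**2 + 27*t - 36)) dt by partial fractions, (6*t**3 + 8*t**2 + 66*t + 20)/(t**4 + 3*t**3 + 5*t**2 + 27*t - 36) = 4/(t**2 + 9) + 4/(t + 4) + 2/(t - 1): now ∫(2/(t - 1)) dt + ∫(4/(t + 4)) dt + ∫(4/(t**2 + 9)) dt.
Step 2. Evaluate the standard form [assuming t > -4]: now 4*log(t + 4) + ∫(2/(t - 1)) dt + ∫(4/(t**2 + 9)) dt.
Step 3. Evaluate the standard form [assuming t > 1]: now 2*log(t - 1) + 4*log(t + 4) + ∫(4/(t**2 + 9)) dt.
Step 4. Evaluate the standard form: now 2*log(t - 1) + 4*log(t + 4) + 4*atan(t/3)/3.
Answer: 2*log(t - 1) + 4*log(t + 4) + 4*atan(t/3)/3.


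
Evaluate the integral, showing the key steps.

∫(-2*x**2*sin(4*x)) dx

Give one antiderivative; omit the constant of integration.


Step 1. Integrate ∫(-2*x**2*sin(4*x)) dx by parts with u = x**2, dv = (-2*sin(4*x)) dx, so v = cos(4*x)/2: now x**2*cos(4*x)/2 + ∫(-x*cos(4*x)) dx.
Step 2. Integrate ∫(-x*cos(4*x)) dx by parts with u = x, dv = (-cos(4*x)) dx, so v = -sin(4*x)/4: now x**2*cos(4*x)/2 - x*sin(4*x)/4 + ∫(sin(4*x)/4) dx.
Step 3. Evaluate the standard form: now x**2*cos(4*x)/2 - x*sin(4*x)/4 - cos(4*x)/16.
Answer: x**2*cos(4*x)/2 - x*sin(4*x)/4 - cos(4*x)/16.


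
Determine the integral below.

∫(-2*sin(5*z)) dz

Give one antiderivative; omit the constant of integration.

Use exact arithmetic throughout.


Answer: 2*cos(5*z)/5.


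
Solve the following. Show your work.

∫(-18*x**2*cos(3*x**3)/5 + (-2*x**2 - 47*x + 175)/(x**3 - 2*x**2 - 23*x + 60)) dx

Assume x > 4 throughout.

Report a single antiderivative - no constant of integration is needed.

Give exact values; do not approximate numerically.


Step 1. Rewrite: now ∫(-18*x**2*cos(3*x**3)/5) dx + ∫((-2*x**2 - 47*x + 175)/(x**3 - 2*x**2 - 23*x + 60)) dx.
Step 2. Substitute u = x**3, turning ∫(-18*x**2*cos(3*x**3)/5) dx into ∫(-6*cos(3*u)/5) du: now ∫((-2*x**2 - 47*x + 175)/(x**3 - 2*x**2 - 23*x + 60)) dx + ∫(-6*cos(3*u)/5) du.
Step 3. Evaluate the standard form: now -2*sin(3*u)/5 + ∫((-2*x**2 - 47*x + 175)/(x**3 - 2*x**2 - 23*x + 60)) dx.
Step 4. Substitute back u = x**3: now -2*sin(3*x**3)/5 + ∫((-2*x**2 - 47*x + 175)/(x**3 - 2*x**2 - 23*x + 60)) dx.
Step 5. Decompose ∫((-2*x**2 - 47*x + 175)/(x**3 - 2*x**2 - 23*x + 60)) dx by partial fractions, (-2*x**2 - 47*x + 175)/(x**3 - 2*x**2 - 23*x + 60) = 5/(x + 5) - 2/(x - 3) - 5/(x - 4): now -2*sin(3*x**3)/5 + ∫(-5/(x - 4)) dx + ∫(-2/(x - 3)) dx + ∫(5/(x + 5)) dx.
Step 6. Evaluate the standard form [assuming x > 4]: now -5*log(x - 4) - 2*sin(3*x**3)/5 + ∫(-2/(x - 3)) dx + ∫(5/(x + 5)) dx.
Step 7. Evaluate the standard form [assuming x > -5]: now -5*log(x - 4) + 5*log(x + 5) - 2*sin(3*x**3)/5 + ∫(-2/(x - 3)) dx.
Step 8. Evaluate the standard form [assuming x > 3]: now -5*log(x - 4) - 2*log(x - 3) + 5*log(x + 5) - 2*sin(3*x**3)/5.
Answer: -5*log(x - 4) - 2*log(x - 3) + 5*log(x + 5) - 2*sin(3*x**3)/5.


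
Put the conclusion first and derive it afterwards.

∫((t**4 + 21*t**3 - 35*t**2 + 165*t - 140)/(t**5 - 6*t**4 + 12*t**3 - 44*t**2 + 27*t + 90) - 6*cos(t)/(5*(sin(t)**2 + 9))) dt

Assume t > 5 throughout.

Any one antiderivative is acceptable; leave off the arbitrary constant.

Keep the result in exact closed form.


The answer is 5*log(t - 5) - 2*log(t - 2) - 2*log(t + 1) + 4*atan(t/3)/3 - 2*atan(sin(t)/3)/5.
Step 1. Rewrite: now ∫(-6*cos(t)/(5*(sin(t)**2 + 9))) dt + ∫((t**4 + 21*t**3 - 35*t**2 + 165*t - 140)/(t**5 - 6*t**4 + 12*t**3 - 44*t**2 + 27*t + 90)) dt.
Step 2. Substitute u = sin(t), turning ∫(-6*cos(t)/(5*(sin(t)**2 + 9))) dt into ∫(-6/(5*(u**2 + 9))) du: now ∫((t**4 + 21*t**3 - 35*t**2 + 165*t - 140)/(t**5 - 6*t**4 + 12*t**3 - 44*t**2 + 27*t + 90)) dt + ∫(-6/(5*(u**2 + 9))) du.
Step 3. Evaluate the standard form: now -2*atan(u/3)/5 + ∫((t**4 + 21*t**3 - 35*t**2 + 165*t - 140)/(t**5 - 6*t**4 + 12*t**3 - 44*t**2 + 27*t + 90)) dt.
Step 4. Substitute back u = sin(t): now -2*atan(sin(t)/3)/5 + ∫((t**4 + 21*t**3 - 35*t**2 + 165*t - 140)/(t**5 - 6*t**4 + 12*t**3 - 44*t**2 + 27*t + 90)) dt.
Step 5. Decompose ∫((t**4 + 21*t**3 - 35*t**2 + 165*t - 140)/(t**5 - 6*t**4 + 12*t**3 - 44*t**2 + 27*t + 90)) dt by partial fractions, (t**4 + 21*t**3 - 35*t**2 + 165*t - 140)/(t**5 - 6*t**4 + 12*t**3 - 44*t**2 + 27*t + 90) = 4/(t**2 + 9) - 2/(t + 1) - 2/(t - 2) + 5/(t - 5): now -2*atan(sin(t)/3)/5 + ∫(5/(t - 5)) dt + ∫(-2/(t - 2)) dt + ∫(-2/(t + 1)) dt + ∫(4/(t**2 + 9)) dt.
Step 6. Evaluate the standard form [assuming t > -1]: now -2*log(t + 1) - 2*atan(sin(t)/3)/5 + ∫(5/(t - 5)) dt + ∫(-2/(t - 2)) dt + ∫(4/(t**2 + 9)) dt.
Step 7. Evaluate the standard form [assuming t > 2]: now -2*log(t - 2) - 2*log(t + 1) - 2*atan(sin(t)/3)/5 + ∫(5/(t - 5)) dt + ∫(4/(t**2 + 9)) dt.
Step 8. Evaluate the standard form [assuming t > 5]: now 5*log(t - 5) - 2*log(t - 2) - 2*log(t + 1) - 2*atan(sin(t)/3)/5 + ∫(4/(t**2 + 9)) dt.
Step 9. Evaluate the standard form: now 5*log(t - 5) - 2*log(t - 2) - 2*log(t + 1) + 4*atan(t/3)/3 - 2*atan(sin(t)/3)/5.
Answer: 5*log(t - 5) - 2*log(t - 2) - 2*log(t + 1) + 4*atan(t/3)/3 - 2*atan(sin(t)/3)/5.


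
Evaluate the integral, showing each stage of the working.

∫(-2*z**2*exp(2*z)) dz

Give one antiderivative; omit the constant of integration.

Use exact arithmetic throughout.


Step 1. Integrate ∫(-2*z**2*exp(2*z)) dz by parts with u = z**2, dv = (-2*exp(2*z)) dz, so v = -exp(2*z): now -z**2*exp(2*z) + ∫(2*z*exp(2*z)) dz.
Step 2. Integrate ∫(2*z*exp(2*z)) dz by parts with u = z, dv = (2*exp(2*z)) dz, so v = exp(2*z): now -z**2*exp(2*z) + z*exp(2*z) + ∫(-exp(2*z)) dz.
Step 3. Evaluate the standard form: now -z**2*exp(2*z) + z*exp(2*z) - exp(2*z)/2.
Answer: -z**2*exp(2*z) + z*exp(2*z) - exp(2*z)/2.


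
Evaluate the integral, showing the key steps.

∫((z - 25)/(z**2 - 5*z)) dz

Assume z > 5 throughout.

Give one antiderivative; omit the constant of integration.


Step 1. Decompose ∫((z - 25)/(z**2 - 5*z)) dz by partial fractions, (z - 25)/(z**2 - 5*z) = -4/(z - 5) + 5/z: now ∫(5/z) dz + ∫(-4/(z - 5)) dz.
Step 2. Evaluate the standard form [assuming z > 5]: now -4*log(z - 5) + ∫(5/z) dz.
Step 3. Evaluate the standard form [assuming z > 0]: now 5*log(z) - 4*log(z - 5).
Answer: 5*log(z) - 4*log(z - 5).


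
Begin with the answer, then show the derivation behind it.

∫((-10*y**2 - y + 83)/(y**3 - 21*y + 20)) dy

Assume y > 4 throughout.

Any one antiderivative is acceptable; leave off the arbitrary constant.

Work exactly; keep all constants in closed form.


The answer is -3*log(y - 4) - 4*log(y - 1) - 3*log(y + 5).
Step 1. Decompose ∫((-10*y**2 - y + 83)/(y**3 - 21*y + 20)) dy by partial fractions, (-10*y**2 - y + 83)/(y**3 - 21*y + 20) = -3/(y + 5) - 4/(y - 1) - 3/(y - 4): now ∫(-3/(y - 4)) dy + ∫(-4/(y - 1)) dy + ∫(-3/(y + 5)) dy.
Step 2. Evaluate the standard form [assuming y > 1]: now -4*log(y - 1) + ∫(-3/(y - 4)) dy + ∫(-3/(y + 5)) dy.
Step 3. Evaluate the standard form [assuming y > -5]: now -4*log(y - 1) - 3*log(y + 5) + ∫(-3/(y - 4)) dy.
Step 4. Evaluate the standard form [assuming y > 4]: now -3*log(y - 4) - 4*log(y - 1) - 3*log(y + 5).
Answer: -3*log(y - 4) - 4*log(y - 1) - 3*log(y + 5).


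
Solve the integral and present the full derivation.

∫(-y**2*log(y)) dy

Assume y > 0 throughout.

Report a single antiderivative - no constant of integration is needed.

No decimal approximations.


Step 1. Integrate ∫(-y**2*log(y)) dy by parts with u = log(y), dv = (-y**2) dy, so v = -y**3/3 [assuming y > 0]: now -y**3*log(y)/3 + ∫(y**2/3) dy.
Step 2. Evaluate the standard form: now -y**3*log(y)/3 + y**3/9.
Answer: -y**3*log(y)/3 + y**3/9.


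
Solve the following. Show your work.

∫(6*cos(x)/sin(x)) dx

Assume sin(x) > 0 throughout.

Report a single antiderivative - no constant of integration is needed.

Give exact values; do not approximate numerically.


Step 1. Substitute u = sin(x), turning ∫(6*cos(x)/sin(x)) dx into ∫(6/u) du: now ∫(6/u) du.
Step 2. Evaluate the standard form [assuming u > 0]: now 6*log(u).
Step 3. Substitute back u = sin(x): now 6*log(sin(x)).
Answer: 6*log(sin(x)).


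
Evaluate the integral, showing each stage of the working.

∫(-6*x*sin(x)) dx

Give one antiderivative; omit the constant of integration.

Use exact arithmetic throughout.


Step 1. Integrate ∫(-6*x*sin(x)) dx by parts with u = x, dv = (-6*sin(x)) dx, so v = 6*cos(x): now 6*x*cos(x) + ∫(-6*cos(x)) dx.
Step 2. Evaluate the standard form: now 6*x*cos(x) - 6*sin(x).
Answer: 6*x*cos(x) - 6*sin(x).


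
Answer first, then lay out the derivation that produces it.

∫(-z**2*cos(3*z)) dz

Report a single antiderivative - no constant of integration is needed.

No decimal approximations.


The answer is -z**2*sin(3*z)/3 - 2*z*cos(3*z)/9 + 2*sin(3*z)/27.
Step 1. Integrate ∫(-z**2*cos(3*z)) dz by parts with u = z**2, dv = (-cos(3*z)) dz, so v = -sin(3*z)/3: now -z**2*sin(3*z)/3 + ∫(2*z*sin(3*z)/3) dz.
Step 2. Integrate ∫(2*z*sin(3*z)/3) dz by parts with u = z, dv = (2*sin(3*z)/3) dz, so v = -2*cos(3*z)/9: now -z**2*sin(3*z)/3 - 2*z*cos(3*z)/9 + ∫(2*cos(3*z)/9) dz.
Step 3. Evaluate the standard form: now -z**2*sin(3*z)/3 - 2*z*cos(3*z)/9 + 2*sin(3*z)/27.
Answer: -z**2*sin(3*z)/3 - 2*z*cos(3*z)/9 + 2*sin(3*z)/27.


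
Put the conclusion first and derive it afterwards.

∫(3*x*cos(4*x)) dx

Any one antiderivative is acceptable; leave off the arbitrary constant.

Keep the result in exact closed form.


The answer is 3*x*sin(4*x)/4 + 3*cos(4*x)/16.
Step 1. Integrate ∫(3*x*cos(4*x)) dx by parts with u = x, dv = (3*cos(4*x)) dx, so v = 3*sin(4*x)/4: now 3*x*sin(4*x)/4 + ∫(-3*sin(4*x)/4) dx.
Step 2. Evaluate the standard form: now 3*x*sin(4*x)/4 + 3*cos(4*x)/16.
Answer: 3*x*sin(4*x)/4 + 3*cos(4*x)/16.


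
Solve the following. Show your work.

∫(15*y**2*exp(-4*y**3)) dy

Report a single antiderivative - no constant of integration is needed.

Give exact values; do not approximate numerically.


Step 1. Substitute u = y**3, turning ∫(15*y**2*exp(-4*y**3)) dy into ∫(5*exp(-4*u)) du: now ∫(5*exp(-4*u)) du.
Step 2. Evaluate the standard form: now -5*exp(-4*u)/4.
Step 3. Substitute back u = y**3: now -5*exp(-4*y**3)/4.
Answer: -5*exp(-4*y**3)/4.


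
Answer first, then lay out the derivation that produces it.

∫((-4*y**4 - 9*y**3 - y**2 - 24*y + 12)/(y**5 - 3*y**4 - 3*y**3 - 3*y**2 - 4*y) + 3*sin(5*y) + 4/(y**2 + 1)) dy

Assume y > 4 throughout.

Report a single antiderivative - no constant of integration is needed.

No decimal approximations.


The answer is -3*log(y) - 5*log(y - 4) + 4*log(y + 1) - 3*cos(5*y)/5 + 7*atan(y).
Step 1. Rewrite: now ∫((-4*y**4 - 9*y**3 - y**2 - 24*y + 12)/(y**5 - 3*y**4 - 3*y**3 - 3*y**2 - 4*y)) dy + ∫(4/(y**2 + 1)) dy + ∫(3*sin(5*y)) dy.
Step 2. Evaluate the standard form: now -3*cos(5*y)/5 + ∫((-4*y**4 - 9*y**3 - y**2 - 24*y + 12)/(y**5 - 3*y**4 - 3*y**3 - 3*y**2 - 4*y)) dy + ∫(4/(y**2 + 1)) dy.
Step 3. Decompose ∫((-4*y**4 - 9*y**3 - y**2 - 24*y + 12)/(y**5 - 3*y**4 - 3*y**3 - 3*y**2 - 4*y)) dy by partial fractions, (-4*y**4 - 9*y**3 - y**2 - 24*y + 12)/(y**5 - 3*y**4 - 3*y**3 - 3*y**2 - 4*y) = 3/(y**2 + 1) + 4/(y + 1) - 5/(y - 4) - 3/y: now -3*cos(5*y)/5 + ∫(-3/y) dy + ∫(-5/(y - 4)) dy + ∫(4/(y + 1)) dy + ∫(3/(y**2 + 1)) dy + ∫(4/(y**2 + 1)) dy.
Step 4. Evaluate the standard form [assuming y > 0]: now -3*log(y) - 3*cos(5*y)/5 + ∫(-5/(y - 4)) dy + ∫(4/(y + 1)) dy + ∫(3/(y**2 + 1)) dy + ∫(4/(y**2 + 1)) dy.
Step 5. Evaluate the standard form [assuming y > 4]: now -3*log(y) - 5*log(y - 4) - 3*cos(5*y)/5 + ∫(4/(y + 1)) dy + ∫(3/(y**2 + 1)) dy + ∫(4/(y**2 + 1)) dy.
Step 6. Evaluate the standard form [assuming y > -1]: now -3*log(y) - 5*log(y - 4) + 4*log(y + 1) - 3*cos(5*y)/5 + ∫(3/(y**2 + 1)) dy + ∫(4/(y**2 + 1)) dy.
Step 7. Evaluate the standard form: now -3*log(y) - 5*log(y - 4) + 4*log(y + 1) - 3*cos(5*y)/5 + 3*atan(y) + ∫(4/(y**2 + 1)) dy.
Step 8. Evaluate the standard form: now -3*log(y) - 5*log(y - 4) + 4*log(y + 1) - 3*cos(5*y)/5 + 7*atan(y).
Answer: -3*log(y) - 5*log(y - 4) + 4*log(y + 1) - 3*cos(5*y)/5 + 7*atan(y).


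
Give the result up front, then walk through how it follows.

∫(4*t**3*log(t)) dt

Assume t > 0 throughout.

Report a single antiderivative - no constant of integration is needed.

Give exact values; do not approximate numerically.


The answer is t**4*log(t) - t**4/4.
Step 1. Integrate ∫(4*t**3*log(t)) dt by parts with u = log(t), dv = (4*t**3) dt, so v = t**4 [assuming t > 0]: now t**4*log(t) + ∫(-t**3) dt.
Step 2. Evaluate the standard form: now t**4*log(t) - t**4/4.
Answer: t**4*log(t) - t**4/4.


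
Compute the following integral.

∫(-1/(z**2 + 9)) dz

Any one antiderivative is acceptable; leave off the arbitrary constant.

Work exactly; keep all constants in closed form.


Answer: -atan(z/3)/3.


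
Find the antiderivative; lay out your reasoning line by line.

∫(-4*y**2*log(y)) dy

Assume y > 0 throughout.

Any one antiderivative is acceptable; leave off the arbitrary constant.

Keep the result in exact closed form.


Step 1. Integrate ∫(-4*y**2*log(y)) dy by parts with u = log(y), dv = (-4*y**2) dy, so v = -4*y**3/3 [assuming y > 0]: now -4*y**3*log(y)/3 + ∫(4*y**2/3) dy.
Step 2. Evaluate the standard form: now -4*y**3*log(y)/3 + 4*y**3/9.
Answer: -4*y**3*log(y)/3 + 4*y**3/9.


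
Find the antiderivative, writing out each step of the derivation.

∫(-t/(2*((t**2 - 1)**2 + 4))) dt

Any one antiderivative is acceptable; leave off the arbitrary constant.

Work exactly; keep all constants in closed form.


Step 1. Substitute u = t**2 - 1, turning ∫(-t/(2*((t**2 - 1)**2 + 4))) dt into ∫(-1/(4*(u**2 + 4))) du: now ∫(-1/(4*(u**2 + 4))) du.
Step 2. Evaluate the standard form: now -atan(u/2)/8.
Step 3. Substitute back u = t**2 - 1: now -atan(t**2/2 - 1/2)/8.
Answer: -atan(t**2/2 - 1/2)/8.


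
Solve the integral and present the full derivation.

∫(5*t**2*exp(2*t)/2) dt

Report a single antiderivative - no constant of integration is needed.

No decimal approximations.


Step 1. Integrate ∫(5*t**2*exp(2*t)/2) dt by parts with u = t**2, dv = (5*exp(2*t)/2) dt, so v = 5*exp(2*t)/4: now 5*t**2*exp(2*t)/4 + ∫(-5*t*exp(2*t)/2) dt.
Step 2. Integrate ∫(-5*t*exp(2*t)/2) dt by parts with u = t, dv = (-5*exp(2*t)/2) dt, so v = -5*exp(2*t)/4: now 5*t**2*exp(2*t)/4 - 5*t*exp(2*t)/4 + ∫(5*exp(2*t)/4) dt.
Step 3. Evaluate the standard form: now 5*t**2*exp(2*t)/4 - 5*t*exp(2*t)/4 + 5*exp(2*t)/8.
Answer: 5*t**2*exp(2*t)/4 - 5*t*exp(2*t)/4 + 5*exp(2*t)/8.


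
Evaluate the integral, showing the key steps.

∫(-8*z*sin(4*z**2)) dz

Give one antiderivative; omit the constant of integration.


Step 1. Substitute u = z**2, turning ∫(-8*z*sin(4*z**2)) dz into ∫(-4*sin(4*u)) du: now ∫(-4*sin(4*u)) du.
Step 2. Evaluate the standard form: now cos(4*u).
Step 3. Substitute back u = z**2: now cos(4*z**2).
Answer: cos(4*z**2).


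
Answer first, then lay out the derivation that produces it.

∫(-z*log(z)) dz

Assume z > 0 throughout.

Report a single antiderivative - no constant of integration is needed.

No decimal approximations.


The answer is -z**2*log(z)/2 + z**2/4.
Step 1. Integrate ∫(-z*log(z)) dz by parts with u = log(z), dv = (-z) dz, so v = -z**2/2 [assuming z > 0]: now -z**2*log(z)/2 + ∫(z/2) dz.
Step 2. Evaluate the standard form: now -z**2*log(z)/2 + z**2/4.
Answer: -z**2*log(z)/2 + z**2/4.


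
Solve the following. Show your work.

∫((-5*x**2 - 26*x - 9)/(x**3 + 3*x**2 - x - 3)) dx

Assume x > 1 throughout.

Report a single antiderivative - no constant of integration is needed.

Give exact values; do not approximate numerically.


Step 1. Decompose ∫((-5*x**2 - 26*x - 9)/(x**3 + 3*x**2 - x - 3)) dx by partial fractions, (-5*x**2 - 26*x - 9)/(x**3 + 3*x**2 - x - 3) = 3/(x + 3) - 3/(x + 1) - 5/(x - 1): now ∫(-5/(x - 1)) dx + ∫(-3/(x + 1)) dx + ∫(3/(x + 3)) dx.
Step 2. Evaluate the standard form [assuming x > -3]: now 3*log(x + 3) + ∫(-5/(x - 1)) dx + ∫(-3/(x + 1)) dx.
Step 3. Evaluate the standard form [assuming x > 1]: now -5*log(x - 1) + 3*log(x + 3) + ∫(-3/(x + 1)) dx.
Step 4. Evaluate the standard form [assuming x > -1]: now -5*log(x - 1) - 3*log(x + 1) + 3*log(x + 3).
Answer: -5*log(x - 1) - 3*log(x + 1) + 3*log(x + 3).


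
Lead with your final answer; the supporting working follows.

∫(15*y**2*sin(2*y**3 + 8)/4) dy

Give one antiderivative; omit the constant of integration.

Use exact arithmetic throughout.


The answer is -5*cos(2*y**3 + 8)/8.
Step 1. Substitute u = y**3 + 4, turning ∫(15*y**2*sin(2*y**3 + 8)/4) dy into ∫(5*sin(2*u)/4) du: now ∫(5*sin(2*u)/4) du.
Step 2. Evaluate the standard form: now -5*cos(2*u)/8.
Step 3. Substitute back u = y**3 + 4: now -5*cos(2*y**3 + 8)/8.
Answer: -5*cos(2*y**3 + 8)/8.


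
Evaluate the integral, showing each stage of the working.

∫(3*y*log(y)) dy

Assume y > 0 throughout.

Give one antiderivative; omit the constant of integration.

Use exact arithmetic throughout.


Step 1. Integrate ∫(3*y*log(y)) dy by parts with u = log(y), dv = (3*y) dy, so v = 3*y**2/2 [assuming y > 0]: now 3*y**2*log(y)/2 + ∫(-3*y/2) dy.
Step 2. Evaluate the standard form: now 3*y**2*log(y)/2 - 3*y**2/4.
Answer: 3*y**2*log(y)/2 - 3*y**2/4.


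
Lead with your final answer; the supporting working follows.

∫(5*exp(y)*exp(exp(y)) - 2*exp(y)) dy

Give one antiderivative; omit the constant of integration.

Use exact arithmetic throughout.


The answer is -2*exp(y) + 5*exp(exp(y)).
Step 1. Rewrite: now ∫(5*exp(y)*exp(exp(y))) dy + ∫(-2*exp(y)) dy.
Step 2. Evaluate the standard form: now -2*exp(y) + ∫(5*exp(y)*exp(exp(y))) dy.
Step 3. Substitute u = exp(y), turning ∫(5*exp(y)*exp(exp(y))) dy into ∫(5*exp(u)) du: now -2*exp(y) + ∫(5*exp(u)) du.
Step 4. Evaluate the standard form: now 5*exp(u) - 2*exp(y).
Step 5. Substitute back u = exp(y): now -2*exp(y) + 5*exp(exp(y)).
Answer: -2*exp(y) + 5*exp(exp(y)).


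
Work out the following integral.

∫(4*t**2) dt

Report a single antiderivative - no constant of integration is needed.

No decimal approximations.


Answer: 4*t**3/3.


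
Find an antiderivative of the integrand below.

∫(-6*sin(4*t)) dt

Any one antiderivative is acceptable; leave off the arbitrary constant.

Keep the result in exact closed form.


Answer: 3*cos(4*t)/2.


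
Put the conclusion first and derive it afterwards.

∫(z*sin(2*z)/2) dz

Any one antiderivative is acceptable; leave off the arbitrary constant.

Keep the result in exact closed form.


The answer is -z*cos(2*z)/4 + sin(2*z)/8.
Step 1. Integrate ∫(z*sin(2*z)/2) dz by parts with u = z, dv = (sin(2*z)/2) dz, so v = -cos(2*z)/4: now -z*cos(2*z)/4 + ∫(cos(2*z)/4) dz.
Step 2. Evaluate the standard form: now -z*cos(2*z)/4 + sin(2*z)/8.
Answer: -z*cos(2*z)/4 + sin(2*z)/8.


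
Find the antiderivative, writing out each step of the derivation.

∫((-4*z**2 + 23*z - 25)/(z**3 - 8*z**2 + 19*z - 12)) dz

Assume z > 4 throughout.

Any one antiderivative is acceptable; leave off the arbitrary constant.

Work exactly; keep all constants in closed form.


Step 1. Decompose ∫((-4*z**2 + 23*z - 25)/(z**3 - 8*z**2 + 19*z - 12)) dz by partial fractions, (-4*z**2 + 23*z - 25)/(z**3 - 8*z**2 + 19*z - 12) = -1/(z - 1) - 4/(z - 3) + 1/(z - 4): now ∫(1/(z - 4)) dz + ∫(-4/(z - 3)) dz + ∫(-1/(z - 1)) dz.
Step 2. Evaluate the standard form [assuming z > 1]: now -log(z - 1) + ∫(1/(z - 4)) dz + ∫(-4/(z - 3)) dz.
Step 3. Evaluate the standard form [assuming z > 4]: now log(z - 4) - log(z - 1) + ∫(-4/(z - 3)) dz.
Step 4. Evaluate the standard form [assuming z > 3]: now log(z - 4) - 4*log(z - 3) - log(z - 1).
Answer: log(z - 4) - 4*log(z - 3) - log(z - 1).


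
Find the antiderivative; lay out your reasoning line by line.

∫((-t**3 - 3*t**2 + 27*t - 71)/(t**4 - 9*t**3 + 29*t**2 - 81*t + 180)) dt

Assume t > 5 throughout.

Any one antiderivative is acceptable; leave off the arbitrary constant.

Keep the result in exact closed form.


Step 1. Decompose ∫((-t**3 - 3*t**2 + 27*t - 71)/(t**4 - 9*t**3 + 29*t**2 - 81*t + 180)) dt by partial fractions, (-t**3 - 3*t**2 + 27*t - 71)/(t**4 - 9*t**3 + 29*t**2 - 81*t + 180) = -4/(t**2 + 9) + 3/(t - 4) - 4/(t - 5): now ∫(-4/(t - 5)) dt + ∫(3/(t - 4)) dt + ∫(-4/(t**2 + 9)) dt.
Step 2. Evaluate the standard form [assuming t > 4]: now 3*log(t - 4) + ∫(-4/(t - 5)) dt + ∫(-4/(t**2 + 9)) dt.
Step 3. Evaluate the standard form [assuming t > 5]: now -4*log(t - 5) + 3*log(t - 4) + ∫(-4/(t**2 + 9)) dt.
Step 4. Evaluate the standard form: now -4*log(t - 5) + 3*log(t - 4) - 4*atan(t/3)/3.
Answer: -4*log(t - 5) + 3*log(t - 4) - 4*atan(t/3)/3.


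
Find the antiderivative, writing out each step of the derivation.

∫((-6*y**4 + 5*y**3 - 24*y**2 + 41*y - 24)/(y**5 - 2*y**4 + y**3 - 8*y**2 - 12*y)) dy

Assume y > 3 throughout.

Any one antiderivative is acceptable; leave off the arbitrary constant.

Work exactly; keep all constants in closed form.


Step 1. Decompose ∫((-6*y**4 + 5*y**3 - 24*y**2 + 41*y - 24)/(y**5 - 2*y**4 + y**3 - 8*y**2 - 12*y)) dy by partial fractions, (-6*y**4 + 5*y**3 - 24*y**2 + 41*y - 24)/(y**5 - 2*y**4 + y**3 - 8*y**2 - 12*y) = -3/(y**2 + 4) - 5/(y + 1) - 3/(y - 3) + 2/y: now ∫(2/y) dy + ∫(-3/(y - 3)) dy + ∫(-5/(y + 1)) dy + ∫(-3/(y**2 + 4)) dy.
Step 2. Evaluate the standard form [assuming y > 0]: now 2*log(y) + ∫(-3/(y - 3)) dy + ∫(-5/(y + 1)) dy + ∫(-3/(y**2 + 4)) dy.
Step 3. Evaluate the standard form [assuming y > -1]: now 2*log(y) - 5*log(y + 1) + ∫(-3/(y - 3)) dy + ∫(-3/(y**2 + 4)) dy.
Step 4. Evaluate the standard form [assuming y > 3]: now 2*log(y) - 3*log(y - 3) - 5*log(y + 1) + ∫(-3/(y**2 + 4)) dy.
Step 5. Evaluate the standard form: now 2*log(y) - 3*log(y - 3) - 5*log(y + 1) - 3*atan(y/2)/2.
Answer: 2*log(y) - 3*log(y - 3) - 5*log(y + 1) - 3*atan(y/2)/2.


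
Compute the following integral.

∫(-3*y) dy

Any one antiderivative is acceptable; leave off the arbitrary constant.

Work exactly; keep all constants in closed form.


Answer: -3*y**2/2.


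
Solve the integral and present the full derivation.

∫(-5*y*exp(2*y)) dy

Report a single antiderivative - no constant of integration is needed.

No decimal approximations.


Step 1. Integrate ∫(-5*y*exp(2*y)) dy by parts with u = y, dv = (-5*exp(2*y)) dy, so v = -5*exp(2*y)/2: now -5*y*exp(2*y)/2 + ∫(5*exp(2*y)/2) dy.
Step 2. Evaluate the standard form: now -5*y*exp(2*y)/2 + 5*exp(2*y)/4.
Answer: -5*y*exp(2*y)/2 + 5*exp(2*y)/4.


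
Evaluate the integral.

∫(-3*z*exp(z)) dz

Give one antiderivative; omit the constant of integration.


Answer: -3*z*exp(z) + 3*exp(z).


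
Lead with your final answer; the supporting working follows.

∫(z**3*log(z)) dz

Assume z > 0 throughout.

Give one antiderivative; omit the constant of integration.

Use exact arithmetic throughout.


The answer is z**4*log(z)/4 - z**4/16.
Step 1. Integrate ∫(z**3*log(z)) dz by parts with u = log(z), dv = (z**3) dz, so v = z**4/4 [assuming z > 0]: now z**4*log(z)/4 + ∫(-z**3/4) dz.
Step 2. Evaluate the standard form: now z**4*log(z)/4 - z**4/16.
Answer: z**4*log(z)/4 - z**4/16.


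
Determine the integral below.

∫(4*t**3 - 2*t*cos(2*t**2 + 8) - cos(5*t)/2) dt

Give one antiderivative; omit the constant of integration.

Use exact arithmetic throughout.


Answer: t**4 - sin(5*t)/10 - sin(2*t**2 + 8)/2.


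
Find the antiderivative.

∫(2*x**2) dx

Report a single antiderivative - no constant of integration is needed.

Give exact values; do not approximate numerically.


Answer: 2*x**3/3.


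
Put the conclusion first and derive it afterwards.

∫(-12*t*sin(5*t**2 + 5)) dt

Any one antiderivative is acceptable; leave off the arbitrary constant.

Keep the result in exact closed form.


The answer is 6*cos(5*t**2 + 5)/5.
Step 1. Substitute u = t**2 + 1, turning ∫(-12*t*sin(5*t**2 + 5)) dt into ∫(-6*sin(5*u)) du: now ∫(-6*sin(5*u)) du.
Step 2. Evaluate the standard form: now 6*cos(5*u)/5.
Step 3. Substitute back u = t**2 + 1: now 6*cos(5*t**2 + 5)/5.
Answer: 6*cos(5*t**2 + 5)/5.


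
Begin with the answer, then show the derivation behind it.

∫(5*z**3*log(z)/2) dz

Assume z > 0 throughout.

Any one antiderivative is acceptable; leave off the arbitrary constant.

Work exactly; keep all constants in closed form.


The answer is 5*z**4*log(z)/8 - 5*z**4/32.
Step 1. Integrate ∫(5*z**3*log(z)/2) dz by parts with u = log(z), dv = (5*z**3/2) dz, so v = 5*z**4/8 [assuming z > 0]: now 5*z**4*log(z)/8 + ∫(-5*z**3/8) dz.
Step 2. Evaluate the standard form: now 5*z**4*log(z)/8 - 5*z**4/32.
Answer: 5*z**4*log(z)/8 - 5*z**4/32.


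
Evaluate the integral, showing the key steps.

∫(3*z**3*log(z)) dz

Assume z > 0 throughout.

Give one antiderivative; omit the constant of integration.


Step 1. Integrate ∫(3*z**3*log(z)) dz by parts with u = log(z), dv = (3*z**3) dz, so v = 3*z**4/4 [assuming z > 0]: now 3*z**4*log(z)/4 + ∫(-3*z**3/4) dz.
Step 2. Evaluate the standard form: now 3*z**4*log(z)/4 - 3*z**4/16.
Answer: 3*z**4*log(z)/4 - 3*z**4/16.


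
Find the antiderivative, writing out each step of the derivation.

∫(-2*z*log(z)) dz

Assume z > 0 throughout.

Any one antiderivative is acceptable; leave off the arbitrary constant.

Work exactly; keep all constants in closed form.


Step 1. Integrate ∫(-2*z*log(z)) dz by parts with u = log(z), dv = (-2*z) dz, so v = -z**2 [assuming z > 0]: now -z**2*log(z) + ∫(z) dz.
Step 2. Evaluate the standard form: now -z**2*log(z) + z**2/2.
Answer: -z**2*log(z) + z**2/2.


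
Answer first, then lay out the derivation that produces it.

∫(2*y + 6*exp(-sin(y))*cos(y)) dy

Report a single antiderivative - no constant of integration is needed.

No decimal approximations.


The answer is y**2 - 6*exp(-sin(y)).
Step 1. Rewrite: now ∫(2*y) dy + ∫(6*exp(-sin(y))*cos(y)) dy.
Step 2. Evaluate the standard form: now y**2 + ∫(6*exp(-sin(y))*cos(y)) dy.
Step 3. Substitute u = sin(y), turning ∫(6*exp(-sin(y))*cos(y)) dy into ∫(6*exp(-u)) du: now y**2 + ∫(6*exp(-u)) du.
Step 4. Evaluate the standard form: now y**2 - 6*exp(-u).
Step 5. Substitute back u = sin(y): now y**2 - 6*exp(-sin(y)).
Answer: y**2 - 6*exp(-sin(y)).


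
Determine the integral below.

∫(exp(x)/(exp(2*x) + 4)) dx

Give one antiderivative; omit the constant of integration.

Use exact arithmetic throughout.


Answer: atan(exp(x)/2)/2.


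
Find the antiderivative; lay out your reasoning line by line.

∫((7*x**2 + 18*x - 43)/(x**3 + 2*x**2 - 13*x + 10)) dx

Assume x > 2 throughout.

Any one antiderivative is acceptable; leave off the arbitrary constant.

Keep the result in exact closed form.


Step 1. Decompose ∫((7*x**2 + 18*x - 43)/(x**3 + 2*x**2 - 13*x + 10)) dx by partial fractions, (7*x**2 + 18*x - 43)/(x**3 + 2*x**2 - 13*x + 10) = 1/(x + 5) + 3/(x - 1) + 3/(x - 2): now ∫(3/(x - 2)) dx + ∫(3/(x - 1)) dx + ∫(1/(x + 5)) dx.
Step 2. Evaluate the standard form [assuming x > 1]: now 3*log(x - 1) + ∫(3/(x - 2)) dx + ∫(1/(x + 5)) dx.
Step 3. Evaluate the standard form [assuming x > -5]: now 3*log(x - 1) + log(x + 5) + ∫(3/(x - 2)) dx.
Step 4. Evaluate the standard form [assuming x > 2]: now 3*log(x - 2) + 3*log(x - 1) + log(x + 5).
Answer: 3*log(x - 2) + 3*log(x - 1) + log(x + 5).


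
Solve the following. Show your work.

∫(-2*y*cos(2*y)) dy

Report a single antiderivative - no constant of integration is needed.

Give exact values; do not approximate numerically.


Step 1. Integrate ∫(-2*y*cos(2*y)) dy by parts with u = y, dv = (-2*cos(2*y)) dy, so v = -sin(2*y): now -y*sin(2*y) + ∫(sin(2*y)) dy.
Step 2. Evaluate the standard form: now -y*sin(2*y) - cos(2*y)/2.
Answer: -y*sin(2*y) - cos(2*y)/2.


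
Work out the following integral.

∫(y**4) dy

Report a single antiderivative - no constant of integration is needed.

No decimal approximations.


Answer: y**5/5.


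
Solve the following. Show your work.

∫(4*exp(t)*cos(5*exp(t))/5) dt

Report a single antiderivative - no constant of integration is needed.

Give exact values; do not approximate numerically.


Step 1. Substitute u = exp(t), turning ∫(4*exp(t)*cos(5*exp(t))/5) dt into ∫(4*cos(5*u)/5) du: now ∫(4*cos(5*u)/5) du.
Step 2. Evaluate the standard form: now 4*sin(5*u)/25.
Step 3. Substitute back u = exp(t): now 4*sin(5*exp(t))/25.
Answer: 4*sin(5*exp(t))/25.


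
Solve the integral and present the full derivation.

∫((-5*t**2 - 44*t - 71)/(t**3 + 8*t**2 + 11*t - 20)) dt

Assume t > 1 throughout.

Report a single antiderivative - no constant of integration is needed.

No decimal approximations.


Step 1. Decompose ∫((-5*t**2 - 44*t - 71)/(t**3 + 8*t**2 + 11*t - 20)) dt by partial fractions, (-5*t**2 - 44*t - 71)/(t**3 + 8*t**2 + 11*t - 20) = 4/(t + 5) - 5/(t + 4) - 4/(t - 1): now ∫(-4/(t - 1)) dt + ∫(-5/(t + 4)) dt + ∫(4/(t + 5)) dt.
Step 2. Evaluate the standard form [assuming t > -4]: now -5*log(t + 4) + ∫(-4/(t - 1)) dt + ∫(4/(t + 5)) dt.
Step 3. Evaluate the standard form [assuming t > 1]: now -4*log(t - 1) - 5*log(t + 4) + ∫(4/(t + 5)) dt.
Step 4. Evaluate the standard form [assuming t > -5]: now -4*log(t - 1) - 5*log(t + 4) + 4*log(t + 5).
Answer: -4*log(t - 1) - 5*log(t + 4) + 4*log(t + 5).


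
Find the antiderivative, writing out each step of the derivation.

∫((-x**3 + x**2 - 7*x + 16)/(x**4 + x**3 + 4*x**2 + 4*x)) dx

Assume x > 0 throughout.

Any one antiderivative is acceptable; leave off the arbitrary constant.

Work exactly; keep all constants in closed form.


Step 1. Decompose ∫((-x**3 + x**2 - 7*x + 16)/(x**4 + x**3 + 4*x**2 + 4*x)) dx by partial fractions, (-x**3 + x**2 - 7*x + 16)/(x**4 + x**3 + 4*x**2 + 4*x) = -3/(x**2 + 4) - 5/(x + 1) + 4/x: now ∫(4/x) dx + ∫(-5/(x + 1)) dx + ∫(-3/(x**2 + 4)) dx.
Step 2. Evaluate the standard form [assuming x > 0]: now 4*log(x) + ∫(-5/(x + 1)) dx + ∫(-3/(x**2 + 4)) dx.
Step 3. Evaluate the standard form [assuming x > -1]: now 4*log(x) - 5*log(x + 1) + ∫(-3/(x**2 + 4)) dx.
Step 4. Evaluate the standard form: now 4*log(x) - 5*log(x + 1) - 3*atan(x/2)/2.
Answer: 4*log(x) - 5*log(x + 1) - 3*atan(x/2)/2.


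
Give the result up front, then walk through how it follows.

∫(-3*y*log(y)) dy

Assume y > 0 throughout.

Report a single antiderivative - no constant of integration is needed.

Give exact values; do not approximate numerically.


The answer is -3*y**2*log(y)/2 + 3*y**2/4.
Step 1. Integrate ∫(-3*y*log(y)) dy by parts with u = log(y), dv = (-3*y) dy, so v = -3*y**2/2 [assuming y > 0]: now -3*y**2*log(y)/2 + ∫(3*y/2) dy.
Step 2. Evaluate the standard form: now -3*y**2*log(y)/2 + 3*y**2/4.
Answer: -3*y**2*log(y)/2 + 3*y**2/4.


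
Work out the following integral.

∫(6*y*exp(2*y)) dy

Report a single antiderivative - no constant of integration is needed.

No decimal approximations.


Answer: 3*y*exp(2*y) - 3*exp(2*y)/2.


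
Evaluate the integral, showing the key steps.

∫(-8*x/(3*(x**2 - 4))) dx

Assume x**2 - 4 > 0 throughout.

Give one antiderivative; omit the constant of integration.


Step 1. Substitute u = x**2 - 4, turning ∫(-8*x/(3*(x**2 - 4))) dx into ∫(-4/(3*u)) du: now ∫(-4/(3*u)) du.
Step 2. Evaluate the standard form [assuming u > 0]: now -4*log(u)/3.
Step 3. Substitute back u = x**2 - 4: now -4*log(x**2 - 4)/3.
Answer: -4*log(x**2 - 4)/3.


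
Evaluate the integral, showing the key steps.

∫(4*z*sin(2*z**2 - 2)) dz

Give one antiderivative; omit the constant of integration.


Step 1. Substitute u = z**2 - 1, turning ∫(4*z*sin(2*z**2 - 2)) dz into ∫(2*sin(2*u)) du: now ∫(2*sin(2*u)) du.
Step 2. Evaluate the standard form: now -cos(2*u).
Step 3. Substitute back u = z**2 - 1: now -cos(2*z**2 - 2).
Answer: -cos(2*z**2 - 2).


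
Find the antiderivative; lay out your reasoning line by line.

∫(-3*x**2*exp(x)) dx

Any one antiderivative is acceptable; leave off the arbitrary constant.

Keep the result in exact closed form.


Step 1. Integrate ∫(-3*x**2*exp(x)) dx by parts with u = x**2, dv = (-3*exp(x)) dx, so v = -3*exp(x): now -3*x**2*exp(x) + ∫(6*x*exp(x)) dx.
Step 2. Integrate ∫(6*x*exp(x)) dx by parts with u = x, dv = (6*exp(x)) dx, so v = 6*exp(x): now -3*x**2*exp(x) + 6*x*exp(x) + ∫(-6*exp(x)) dx.
Step 3. Evaluate the standard form: now -3*x**2*exp(x) + 6*x*exp(x) - 6*exp(x).
Answer: -3*x**2*exp(x) + 6*x*exp(x) - 6*exp(x).


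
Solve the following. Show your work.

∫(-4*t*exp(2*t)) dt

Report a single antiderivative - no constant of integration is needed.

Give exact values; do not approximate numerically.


Step 1. Integrate ∫(-4*t*exp(2*t)) dt by parts with u = t, dv = (-4*exp(2*t)) dt, so v = -2*exp(2*t): now -2*t*exp(2*t) + ∫(2*exp(2*t)) dt.
Step 2. Evaluate the standard form: now -2*t*exp(2*t) + exp(2*t).
Answer: -2*t*exp(2*t) + exp(2*t).


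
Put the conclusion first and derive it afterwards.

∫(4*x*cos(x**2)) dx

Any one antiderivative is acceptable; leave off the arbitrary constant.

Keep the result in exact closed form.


The answer is 2*sin(x**2).
Step 1. Substitute u = x**2, turning ∫(4*x*cos(x**2)) dx into ∫(2*cos(u)) du: now ∫(2*cos(u)) du.
Step 2. Evaluate the standard form: now 2*sin(u).
Step 3. Substitute back u = x**2: now 2*sin(x**2).
Answer: 2*sin(x**2).


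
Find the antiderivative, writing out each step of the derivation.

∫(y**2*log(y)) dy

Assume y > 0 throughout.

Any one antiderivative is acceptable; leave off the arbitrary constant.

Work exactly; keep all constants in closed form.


Step 1. Integrate ∫(y**2*log(y)) dy by parts with u = log(y), dv = (y**2) dy, so v = y**3/3 [assuming y > 0]: now y**3*log(y)/3 + ∫(-y**2/3) dy.
Step 2. Evaluate the standard form: now y**3*log(y)/3 - y**3/9.
Answer: y**3*log(y)/3 - y**3/9.


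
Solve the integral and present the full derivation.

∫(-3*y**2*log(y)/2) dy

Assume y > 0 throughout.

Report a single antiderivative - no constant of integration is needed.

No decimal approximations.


Step 1. Integrate ∫(-3*y**2*log(y)/2) dy by parts with u = log(y), dv = (-3*y**2/2) dy, so v = -y**3/2 [assuming y > 0]: now -y**3*log(y)/2 + ∫(y**2/2) dy.
Step 2. Evaluate the standard form: now -y**3*log(y)/2 + y**3/6.
Answer: -y**3*log(y)/2 + y**3/6.
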